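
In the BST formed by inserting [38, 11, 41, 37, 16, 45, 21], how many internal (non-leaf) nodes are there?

Tree built from: [38, 11, 41, 37, 16, 45, 21]
Tree (level-order array): [38, 11, 41, None, 37, None, 45, 16, None, None, None, None, 21]
Rule: An internal node has at least one child.
Per-node child counts:
  node 38: 2 child(ren)
  node 11: 1 child(ren)
  node 37: 1 child(ren)
  node 16: 1 child(ren)
  node 21: 0 child(ren)
  node 41: 1 child(ren)
  node 45: 0 child(ren)
Matching nodes: [38, 11, 37, 16, 41]
Count of internal (non-leaf) nodes: 5


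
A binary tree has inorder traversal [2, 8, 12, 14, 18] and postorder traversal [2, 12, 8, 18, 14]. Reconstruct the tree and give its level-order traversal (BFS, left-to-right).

Inorder:   [2, 8, 12, 14, 18]
Postorder: [2, 12, 8, 18, 14]
Algorithm: postorder visits root last, so walk postorder right-to-left;
each value is the root of the current inorder slice — split it at that
value, recurse on the right subtree first, then the left.
Recursive splits:
  root=14; inorder splits into left=[2, 8, 12], right=[18]
  root=18; inorder splits into left=[], right=[]
  root=8; inorder splits into left=[2], right=[12]
  root=12; inorder splits into left=[], right=[]
  root=2; inorder splits into left=[], right=[]
Reconstructed level-order: [14, 8, 18, 2, 12]


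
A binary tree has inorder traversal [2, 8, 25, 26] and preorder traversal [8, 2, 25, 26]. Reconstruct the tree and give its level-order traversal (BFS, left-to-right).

Inorder:  [2, 8, 25, 26]
Preorder: [8, 2, 25, 26]
Algorithm: preorder visits root first, so consume preorder in order;
for each root, split the current inorder slice at that value into
left-subtree inorder and right-subtree inorder, then recurse.
Recursive splits:
  root=8; inorder splits into left=[2], right=[25, 26]
  root=2; inorder splits into left=[], right=[]
  root=25; inorder splits into left=[], right=[26]
  root=26; inorder splits into left=[], right=[]
Reconstructed level-order: [8, 2, 25, 26]


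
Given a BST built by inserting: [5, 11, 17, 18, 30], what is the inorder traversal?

Tree insertion order: [5, 11, 17, 18, 30]
Tree (level-order array): [5, None, 11, None, 17, None, 18, None, 30]
Inorder traversal: [5, 11, 17, 18, 30]


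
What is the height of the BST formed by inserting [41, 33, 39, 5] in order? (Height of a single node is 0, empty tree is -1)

Insertion order: [41, 33, 39, 5]
Tree (level-order array): [41, 33, None, 5, 39]
Compute height bottom-up (empty subtree = -1):
  height(5) = 1 + max(-1, -1) = 0
  height(39) = 1 + max(-1, -1) = 0
  height(33) = 1 + max(0, 0) = 1
  height(41) = 1 + max(1, -1) = 2
Height = 2


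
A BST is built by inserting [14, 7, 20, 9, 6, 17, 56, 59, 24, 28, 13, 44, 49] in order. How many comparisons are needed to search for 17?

Search path for 17: 14 -> 20 -> 17
Found: True
Comparisons: 3


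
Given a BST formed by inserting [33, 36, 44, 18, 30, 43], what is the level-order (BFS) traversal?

Tree insertion order: [33, 36, 44, 18, 30, 43]
Tree (level-order array): [33, 18, 36, None, 30, None, 44, None, None, 43]
BFS from the root, enqueuing left then right child of each popped node:
  queue [33] -> pop 33, enqueue [18, 36], visited so far: [33]
  queue [18, 36] -> pop 18, enqueue [30], visited so far: [33, 18]
  queue [36, 30] -> pop 36, enqueue [44], visited so far: [33, 18, 36]
  queue [30, 44] -> pop 30, enqueue [none], visited so far: [33, 18, 36, 30]
  queue [44] -> pop 44, enqueue [43], visited so far: [33, 18, 36, 30, 44]
  queue [43] -> pop 43, enqueue [none], visited so far: [33, 18, 36, 30, 44, 43]
Result: [33, 18, 36, 30, 44, 43]


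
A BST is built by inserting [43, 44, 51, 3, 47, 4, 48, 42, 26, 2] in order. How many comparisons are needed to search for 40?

Search path for 40: 43 -> 3 -> 4 -> 42 -> 26
Found: False
Comparisons: 5


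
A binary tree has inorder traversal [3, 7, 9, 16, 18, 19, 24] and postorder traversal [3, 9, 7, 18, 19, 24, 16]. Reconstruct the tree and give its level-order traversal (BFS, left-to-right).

Inorder:   [3, 7, 9, 16, 18, 19, 24]
Postorder: [3, 9, 7, 18, 19, 24, 16]
Algorithm: postorder visits root last, so walk postorder right-to-left;
each value is the root of the current inorder slice — split it at that
value, recurse on the right subtree first, then the left.
Recursive splits:
  root=16; inorder splits into left=[3, 7, 9], right=[18, 19, 24]
  root=24; inorder splits into left=[18, 19], right=[]
  root=19; inorder splits into left=[18], right=[]
  root=18; inorder splits into left=[], right=[]
  root=7; inorder splits into left=[3], right=[9]
  root=9; inorder splits into left=[], right=[]
  root=3; inorder splits into left=[], right=[]
Reconstructed level-order: [16, 7, 24, 3, 9, 19, 18]


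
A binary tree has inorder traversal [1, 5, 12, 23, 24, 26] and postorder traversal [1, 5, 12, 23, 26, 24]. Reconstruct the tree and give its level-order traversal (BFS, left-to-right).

Inorder:   [1, 5, 12, 23, 24, 26]
Postorder: [1, 5, 12, 23, 26, 24]
Algorithm: postorder visits root last, so walk postorder right-to-left;
each value is the root of the current inorder slice — split it at that
value, recurse on the right subtree first, then the left.
Recursive splits:
  root=24; inorder splits into left=[1, 5, 12, 23], right=[26]
  root=26; inorder splits into left=[], right=[]
  root=23; inorder splits into left=[1, 5, 12], right=[]
  root=12; inorder splits into left=[1, 5], right=[]
  root=5; inorder splits into left=[1], right=[]
  root=1; inorder splits into left=[], right=[]
Reconstructed level-order: [24, 23, 26, 12, 5, 1]


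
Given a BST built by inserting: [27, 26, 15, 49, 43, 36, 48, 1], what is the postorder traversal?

Tree insertion order: [27, 26, 15, 49, 43, 36, 48, 1]
Tree (level-order array): [27, 26, 49, 15, None, 43, None, 1, None, 36, 48]
Postorder traversal: [1, 15, 26, 36, 48, 43, 49, 27]


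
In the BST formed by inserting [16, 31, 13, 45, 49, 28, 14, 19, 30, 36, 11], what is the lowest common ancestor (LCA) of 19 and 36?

Tree insertion order: [16, 31, 13, 45, 49, 28, 14, 19, 30, 36, 11]
Tree (level-order array): [16, 13, 31, 11, 14, 28, 45, None, None, None, None, 19, 30, 36, 49]
In a BST, the LCA of p=19, q=36 is the first node v on the
root-to-leaf path with p <= v <= q (go left if both < v, right if both > v).
Walk from root:
  at 16: both 19 and 36 > 16, go right
  at 31: 19 <= 31 <= 36, this is the LCA
LCA = 31


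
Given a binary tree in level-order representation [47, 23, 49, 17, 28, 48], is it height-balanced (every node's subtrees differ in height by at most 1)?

Tree (level-order array): [47, 23, 49, 17, 28, 48]
Definition: a tree is height-balanced if, at every node, |h(left) - h(right)| <= 1 (empty subtree has height -1).
Bottom-up per-node check:
  node 17: h_left=-1, h_right=-1, diff=0 [OK], height=0
  node 28: h_left=-1, h_right=-1, diff=0 [OK], height=0
  node 23: h_left=0, h_right=0, diff=0 [OK], height=1
  node 48: h_left=-1, h_right=-1, diff=0 [OK], height=0
  node 49: h_left=0, h_right=-1, diff=1 [OK], height=1
  node 47: h_left=1, h_right=1, diff=0 [OK], height=2
All nodes satisfy the balance condition.
Result: Balanced


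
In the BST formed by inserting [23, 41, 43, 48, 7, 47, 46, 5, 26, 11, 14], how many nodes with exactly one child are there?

Tree built from: [23, 41, 43, 48, 7, 47, 46, 5, 26, 11, 14]
Tree (level-order array): [23, 7, 41, 5, 11, 26, 43, None, None, None, 14, None, None, None, 48, None, None, 47, None, 46]
Rule: These are nodes with exactly 1 non-null child.
Per-node child counts:
  node 23: 2 child(ren)
  node 7: 2 child(ren)
  node 5: 0 child(ren)
  node 11: 1 child(ren)
  node 14: 0 child(ren)
  node 41: 2 child(ren)
  node 26: 0 child(ren)
  node 43: 1 child(ren)
  node 48: 1 child(ren)
  node 47: 1 child(ren)
  node 46: 0 child(ren)
Matching nodes: [11, 43, 48, 47]
Count of nodes with exactly one child: 4


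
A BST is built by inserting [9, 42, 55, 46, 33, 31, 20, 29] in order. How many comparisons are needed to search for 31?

Search path for 31: 9 -> 42 -> 33 -> 31
Found: True
Comparisons: 4


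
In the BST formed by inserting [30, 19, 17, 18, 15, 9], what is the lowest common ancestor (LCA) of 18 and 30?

Tree insertion order: [30, 19, 17, 18, 15, 9]
Tree (level-order array): [30, 19, None, 17, None, 15, 18, 9]
In a BST, the LCA of p=18, q=30 is the first node v on the
root-to-leaf path with p <= v <= q (go left if both < v, right if both > v).
Walk from root:
  at 30: 18 <= 30 <= 30, this is the LCA
LCA = 30


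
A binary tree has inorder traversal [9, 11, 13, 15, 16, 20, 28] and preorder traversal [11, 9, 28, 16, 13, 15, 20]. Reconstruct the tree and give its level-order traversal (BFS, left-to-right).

Inorder:  [9, 11, 13, 15, 16, 20, 28]
Preorder: [11, 9, 28, 16, 13, 15, 20]
Algorithm: preorder visits root first, so consume preorder in order;
for each root, split the current inorder slice at that value into
left-subtree inorder and right-subtree inorder, then recurse.
Recursive splits:
  root=11; inorder splits into left=[9], right=[13, 15, 16, 20, 28]
  root=9; inorder splits into left=[], right=[]
  root=28; inorder splits into left=[13, 15, 16, 20], right=[]
  root=16; inorder splits into left=[13, 15], right=[20]
  root=13; inorder splits into left=[], right=[15]
  root=15; inorder splits into left=[], right=[]
  root=20; inorder splits into left=[], right=[]
Reconstructed level-order: [11, 9, 28, 16, 13, 20, 15]


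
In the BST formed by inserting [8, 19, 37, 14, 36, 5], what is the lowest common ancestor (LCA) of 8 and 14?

Tree insertion order: [8, 19, 37, 14, 36, 5]
Tree (level-order array): [8, 5, 19, None, None, 14, 37, None, None, 36]
In a BST, the LCA of p=8, q=14 is the first node v on the
root-to-leaf path with p <= v <= q (go left if both < v, right if both > v).
Walk from root:
  at 8: 8 <= 8 <= 14, this is the LCA
LCA = 8


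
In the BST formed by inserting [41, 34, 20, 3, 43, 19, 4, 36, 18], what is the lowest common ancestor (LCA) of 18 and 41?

Tree insertion order: [41, 34, 20, 3, 43, 19, 4, 36, 18]
Tree (level-order array): [41, 34, 43, 20, 36, None, None, 3, None, None, None, None, 19, 4, None, None, 18]
In a BST, the LCA of p=18, q=41 is the first node v on the
root-to-leaf path with p <= v <= q (go left if both < v, right if both > v).
Walk from root:
  at 41: 18 <= 41 <= 41, this is the LCA
LCA = 41


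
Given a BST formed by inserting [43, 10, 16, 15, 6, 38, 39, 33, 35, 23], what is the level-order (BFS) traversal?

Tree insertion order: [43, 10, 16, 15, 6, 38, 39, 33, 35, 23]
Tree (level-order array): [43, 10, None, 6, 16, None, None, 15, 38, None, None, 33, 39, 23, 35]
BFS from the root, enqueuing left then right child of each popped node:
  queue [43] -> pop 43, enqueue [10], visited so far: [43]
  queue [10] -> pop 10, enqueue [6, 16], visited so far: [43, 10]
  queue [6, 16] -> pop 6, enqueue [none], visited so far: [43, 10, 6]
  queue [16] -> pop 16, enqueue [15, 38], visited so far: [43, 10, 6, 16]
  queue [15, 38] -> pop 15, enqueue [none], visited so far: [43, 10, 6, 16, 15]
  queue [38] -> pop 38, enqueue [33, 39], visited so far: [43, 10, 6, 16, 15, 38]
  queue [33, 39] -> pop 33, enqueue [23, 35], visited so far: [43, 10, 6, 16, 15, 38, 33]
  queue [39, 23, 35] -> pop 39, enqueue [none], visited so far: [43, 10, 6, 16, 15, 38, 33, 39]
  queue [23, 35] -> pop 23, enqueue [none], visited so far: [43, 10, 6, 16, 15, 38, 33, 39, 23]
  queue [35] -> pop 35, enqueue [none], visited so far: [43, 10, 6, 16, 15, 38, 33, 39, 23, 35]
Result: [43, 10, 6, 16, 15, 38, 33, 39, 23, 35]


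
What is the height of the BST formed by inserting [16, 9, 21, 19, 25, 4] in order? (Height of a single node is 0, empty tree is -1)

Insertion order: [16, 9, 21, 19, 25, 4]
Tree (level-order array): [16, 9, 21, 4, None, 19, 25]
Compute height bottom-up (empty subtree = -1):
  height(4) = 1 + max(-1, -1) = 0
  height(9) = 1 + max(0, -1) = 1
  height(19) = 1 + max(-1, -1) = 0
  height(25) = 1 + max(-1, -1) = 0
  height(21) = 1 + max(0, 0) = 1
  height(16) = 1 + max(1, 1) = 2
Height = 2


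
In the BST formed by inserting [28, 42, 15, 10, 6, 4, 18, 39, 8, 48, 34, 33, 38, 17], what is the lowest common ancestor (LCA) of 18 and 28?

Tree insertion order: [28, 42, 15, 10, 6, 4, 18, 39, 8, 48, 34, 33, 38, 17]
Tree (level-order array): [28, 15, 42, 10, 18, 39, 48, 6, None, 17, None, 34, None, None, None, 4, 8, None, None, 33, 38]
In a BST, the LCA of p=18, q=28 is the first node v on the
root-to-leaf path with p <= v <= q (go left if both < v, right if both > v).
Walk from root:
  at 28: 18 <= 28 <= 28, this is the LCA
LCA = 28


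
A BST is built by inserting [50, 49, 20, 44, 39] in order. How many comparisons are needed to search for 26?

Search path for 26: 50 -> 49 -> 20 -> 44 -> 39
Found: False
Comparisons: 5


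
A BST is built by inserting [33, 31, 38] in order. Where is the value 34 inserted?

Starting tree (level order): [33, 31, 38]
Insertion path: 33 -> 38
Result: insert 34 as left child of 38
Final tree (level order): [33, 31, 38, None, None, 34]


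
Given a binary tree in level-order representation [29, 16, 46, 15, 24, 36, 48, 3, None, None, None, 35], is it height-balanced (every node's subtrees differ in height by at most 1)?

Tree (level-order array): [29, 16, 46, 15, 24, 36, 48, 3, None, None, None, 35]
Definition: a tree is height-balanced if, at every node, |h(left) - h(right)| <= 1 (empty subtree has height -1).
Bottom-up per-node check:
  node 3: h_left=-1, h_right=-1, diff=0 [OK], height=0
  node 15: h_left=0, h_right=-1, diff=1 [OK], height=1
  node 24: h_left=-1, h_right=-1, diff=0 [OK], height=0
  node 16: h_left=1, h_right=0, diff=1 [OK], height=2
  node 35: h_left=-1, h_right=-1, diff=0 [OK], height=0
  node 36: h_left=0, h_right=-1, diff=1 [OK], height=1
  node 48: h_left=-1, h_right=-1, diff=0 [OK], height=0
  node 46: h_left=1, h_right=0, diff=1 [OK], height=2
  node 29: h_left=2, h_right=2, diff=0 [OK], height=3
All nodes satisfy the balance condition.
Result: Balanced


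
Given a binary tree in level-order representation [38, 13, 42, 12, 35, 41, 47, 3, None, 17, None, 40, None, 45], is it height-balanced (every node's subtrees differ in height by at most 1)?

Tree (level-order array): [38, 13, 42, 12, 35, 41, 47, 3, None, 17, None, 40, None, 45]
Definition: a tree is height-balanced if, at every node, |h(left) - h(right)| <= 1 (empty subtree has height -1).
Bottom-up per-node check:
  node 3: h_left=-1, h_right=-1, diff=0 [OK], height=0
  node 12: h_left=0, h_right=-1, diff=1 [OK], height=1
  node 17: h_left=-1, h_right=-1, diff=0 [OK], height=0
  node 35: h_left=0, h_right=-1, diff=1 [OK], height=1
  node 13: h_left=1, h_right=1, diff=0 [OK], height=2
  node 40: h_left=-1, h_right=-1, diff=0 [OK], height=0
  node 41: h_left=0, h_right=-1, diff=1 [OK], height=1
  node 45: h_left=-1, h_right=-1, diff=0 [OK], height=0
  node 47: h_left=0, h_right=-1, diff=1 [OK], height=1
  node 42: h_left=1, h_right=1, diff=0 [OK], height=2
  node 38: h_left=2, h_right=2, diff=0 [OK], height=3
All nodes satisfy the balance condition.
Result: Balanced


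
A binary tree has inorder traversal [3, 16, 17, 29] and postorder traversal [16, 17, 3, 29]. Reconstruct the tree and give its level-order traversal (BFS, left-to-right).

Inorder:   [3, 16, 17, 29]
Postorder: [16, 17, 3, 29]
Algorithm: postorder visits root last, so walk postorder right-to-left;
each value is the root of the current inorder slice — split it at that
value, recurse on the right subtree first, then the left.
Recursive splits:
  root=29; inorder splits into left=[3, 16, 17], right=[]
  root=3; inorder splits into left=[], right=[16, 17]
  root=17; inorder splits into left=[16], right=[]
  root=16; inorder splits into left=[], right=[]
Reconstructed level-order: [29, 3, 17, 16]


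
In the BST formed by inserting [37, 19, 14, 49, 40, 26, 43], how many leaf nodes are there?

Tree built from: [37, 19, 14, 49, 40, 26, 43]
Tree (level-order array): [37, 19, 49, 14, 26, 40, None, None, None, None, None, None, 43]
Rule: A leaf has 0 children.
Per-node child counts:
  node 37: 2 child(ren)
  node 19: 2 child(ren)
  node 14: 0 child(ren)
  node 26: 0 child(ren)
  node 49: 1 child(ren)
  node 40: 1 child(ren)
  node 43: 0 child(ren)
Matching nodes: [14, 26, 43]
Count of leaf nodes: 3


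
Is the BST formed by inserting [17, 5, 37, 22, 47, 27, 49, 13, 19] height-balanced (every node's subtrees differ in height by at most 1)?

Tree (level-order array): [17, 5, 37, None, 13, 22, 47, None, None, 19, 27, None, 49]
Definition: a tree is height-balanced if, at every node, |h(left) - h(right)| <= 1 (empty subtree has height -1).
Bottom-up per-node check:
  node 13: h_left=-1, h_right=-1, diff=0 [OK], height=0
  node 5: h_left=-1, h_right=0, diff=1 [OK], height=1
  node 19: h_left=-1, h_right=-1, diff=0 [OK], height=0
  node 27: h_left=-1, h_right=-1, diff=0 [OK], height=0
  node 22: h_left=0, h_right=0, diff=0 [OK], height=1
  node 49: h_left=-1, h_right=-1, diff=0 [OK], height=0
  node 47: h_left=-1, h_right=0, diff=1 [OK], height=1
  node 37: h_left=1, h_right=1, diff=0 [OK], height=2
  node 17: h_left=1, h_right=2, diff=1 [OK], height=3
All nodes satisfy the balance condition.
Result: Balanced


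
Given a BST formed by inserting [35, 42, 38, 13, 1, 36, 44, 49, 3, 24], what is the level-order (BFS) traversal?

Tree insertion order: [35, 42, 38, 13, 1, 36, 44, 49, 3, 24]
Tree (level-order array): [35, 13, 42, 1, 24, 38, 44, None, 3, None, None, 36, None, None, 49]
BFS from the root, enqueuing left then right child of each popped node:
  queue [35] -> pop 35, enqueue [13, 42], visited so far: [35]
  queue [13, 42] -> pop 13, enqueue [1, 24], visited so far: [35, 13]
  queue [42, 1, 24] -> pop 42, enqueue [38, 44], visited so far: [35, 13, 42]
  queue [1, 24, 38, 44] -> pop 1, enqueue [3], visited so far: [35, 13, 42, 1]
  queue [24, 38, 44, 3] -> pop 24, enqueue [none], visited so far: [35, 13, 42, 1, 24]
  queue [38, 44, 3] -> pop 38, enqueue [36], visited so far: [35, 13, 42, 1, 24, 38]
  queue [44, 3, 36] -> pop 44, enqueue [49], visited so far: [35, 13, 42, 1, 24, 38, 44]
  queue [3, 36, 49] -> pop 3, enqueue [none], visited so far: [35, 13, 42, 1, 24, 38, 44, 3]
  queue [36, 49] -> pop 36, enqueue [none], visited so far: [35, 13, 42, 1, 24, 38, 44, 3, 36]
  queue [49] -> pop 49, enqueue [none], visited so far: [35, 13, 42, 1, 24, 38, 44, 3, 36, 49]
Result: [35, 13, 42, 1, 24, 38, 44, 3, 36, 49]


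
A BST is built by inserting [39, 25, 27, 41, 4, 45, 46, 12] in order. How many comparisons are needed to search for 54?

Search path for 54: 39 -> 41 -> 45 -> 46
Found: False
Comparisons: 4


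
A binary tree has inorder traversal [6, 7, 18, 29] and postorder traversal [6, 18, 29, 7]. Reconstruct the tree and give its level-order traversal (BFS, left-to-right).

Inorder:   [6, 7, 18, 29]
Postorder: [6, 18, 29, 7]
Algorithm: postorder visits root last, so walk postorder right-to-left;
each value is the root of the current inorder slice — split it at that
value, recurse on the right subtree first, then the left.
Recursive splits:
  root=7; inorder splits into left=[6], right=[18, 29]
  root=29; inorder splits into left=[18], right=[]
  root=18; inorder splits into left=[], right=[]
  root=6; inorder splits into left=[], right=[]
Reconstructed level-order: [7, 6, 29, 18]


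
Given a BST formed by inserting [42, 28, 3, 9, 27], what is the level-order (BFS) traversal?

Tree insertion order: [42, 28, 3, 9, 27]
Tree (level-order array): [42, 28, None, 3, None, None, 9, None, 27]
BFS from the root, enqueuing left then right child of each popped node:
  queue [42] -> pop 42, enqueue [28], visited so far: [42]
  queue [28] -> pop 28, enqueue [3], visited so far: [42, 28]
  queue [3] -> pop 3, enqueue [9], visited so far: [42, 28, 3]
  queue [9] -> pop 9, enqueue [27], visited so far: [42, 28, 3, 9]
  queue [27] -> pop 27, enqueue [none], visited so far: [42, 28, 3, 9, 27]
Result: [42, 28, 3, 9, 27]


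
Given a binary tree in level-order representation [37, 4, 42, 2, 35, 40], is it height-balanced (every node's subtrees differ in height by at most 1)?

Tree (level-order array): [37, 4, 42, 2, 35, 40]
Definition: a tree is height-balanced if, at every node, |h(left) - h(right)| <= 1 (empty subtree has height -1).
Bottom-up per-node check:
  node 2: h_left=-1, h_right=-1, diff=0 [OK], height=0
  node 35: h_left=-1, h_right=-1, diff=0 [OK], height=0
  node 4: h_left=0, h_right=0, diff=0 [OK], height=1
  node 40: h_left=-1, h_right=-1, diff=0 [OK], height=0
  node 42: h_left=0, h_right=-1, diff=1 [OK], height=1
  node 37: h_left=1, h_right=1, diff=0 [OK], height=2
All nodes satisfy the balance condition.
Result: Balanced


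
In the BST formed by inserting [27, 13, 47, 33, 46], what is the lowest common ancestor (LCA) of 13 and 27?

Tree insertion order: [27, 13, 47, 33, 46]
Tree (level-order array): [27, 13, 47, None, None, 33, None, None, 46]
In a BST, the LCA of p=13, q=27 is the first node v on the
root-to-leaf path with p <= v <= q (go left if both < v, right if both > v).
Walk from root:
  at 27: 13 <= 27 <= 27, this is the LCA
LCA = 27


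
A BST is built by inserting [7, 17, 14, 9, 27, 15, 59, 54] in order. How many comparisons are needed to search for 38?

Search path for 38: 7 -> 17 -> 27 -> 59 -> 54
Found: False
Comparisons: 5


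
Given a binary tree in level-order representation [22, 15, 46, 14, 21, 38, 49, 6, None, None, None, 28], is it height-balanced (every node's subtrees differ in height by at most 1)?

Tree (level-order array): [22, 15, 46, 14, 21, 38, 49, 6, None, None, None, 28]
Definition: a tree is height-balanced if, at every node, |h(left) - h(right)| <= 1 (empty subtree has height -1).
Bottom-up per-node check:
  node 6: h_left=-1, h_right=-1, diff=0 [OK], height=0
  node 14: h_left=0, h_right=-1, diff=1 [OK], height=1
  node 21: h_left=-1, h_right=-1, diff=0 [OK], height=0
  node 15: h_left=1, h_right=0, diff=1 [OK], height=2
  node 28: h_left=-1, h_right=-1, diff=0 [OK], height=0
  node 38: h_left=0, h_right=-1, diff=1 [OK], height=1
  node 49: h_left=-1, h_right=-1, diff=0 [OK], height=0
  node 46: h_left=1, h_right=0, diff=1 [OK], height=2
  node 22: h_left=2, h_right=2, diff=0 [OK], height=3
All nodes satisfy the balance condition.
Result: Balanced


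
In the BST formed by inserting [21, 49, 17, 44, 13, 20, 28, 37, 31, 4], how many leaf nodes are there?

Tree built from: [21, 49, 17, 44, 13, 20, 28, 37, 31, 4]
Tree (level-order array): [21, 17, 49, 13, 20, 44, None, 4, None, None, None, 28, None, None, None, None, 37, 31]
Rule: A leaf has 0 children.
Per-node child counts:
  node 21: 2 child(ren)
  node 17: 2 child(ren)
  node 13: 1 child(ren)
  node 4: 0 child(ren)
  node 20: 0 child(ren)
  node 49: 1 child(ren)
  node 44: 1 child(ren)
  node 28: 1 child(ren)
  node 37: 1 child(ren)
  node 31: 0 child(ren)
Matching nodes: [4, 20, 31]
Count of leaf nodes: 3


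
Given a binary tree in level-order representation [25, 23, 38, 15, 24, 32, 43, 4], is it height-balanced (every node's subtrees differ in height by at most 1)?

Tree (level-order array): [25, 23, 38, 15, 24, 32, 43, 4]
Definition: a tree is height-balanced if, at every node, |h(left) - h(right)| <= 1 (empty subtree has height -1).
Bottom-up per-node check:
  node 4: h_left=-1, h_right=-1, diff=0 [OK], height=0
  node 15: h_left=0, h_right=-1, diff=1 [OK], height=1
  node 24: h_left=-1, h_right=-1, diff=0 [OK], height=0
  node 23: h_left=1, h_right=0, diff=1 [OK], height=2
  node 32: h_left=-1, h_right=-1, diff=0 [OK], height=0
  node 43: h_left=-1, h_right=-1, diff=0 [OK], height=0
  node 38: h_left=0, h_right=0, diff=0 [OK], height=1
  node 25: h_left=2, h_right=1, diff=1 [OK], height=3
All nodes satisfy the balance condition.
Result: Balanced


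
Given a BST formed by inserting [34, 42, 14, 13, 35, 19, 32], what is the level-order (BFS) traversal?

Tree insertion order: [34, 42, 14, 13, 35, 19, 32]
Tree (level-order array): [34, 14, 42, 13, 19, 35, None, None, None, None, 32]
BFS from the root, enqueuing left then right child of each popped node:
  queue [34] -> pop 34, enqueue [14, 42], visited so far: [34]
  queue [14, 42] -> pop 14, enqueue [13, 19], visited so far: [34, 14]
  queue [42, 13, 19] -> pop 42, enqueue [35], visited so far: [34, 14, 42]
  queue [13, 19, 35] -> pop 13, enqueue [none], visited so far: [34, 14, 42, 13]
  queue [19, 35] -> pop 19, enqueue [32], visited so far: [34, 14, 42, 13, 19]
  queue [35, 32] -> pop 35, enqueue [none], visited so far: [34, 14, 42, 13, 19, 35]
  queue [32] -> pop 32, enqueue [none], visited so far: [34, 14, 42, 13, 19, 35, 32]
Result: [34, 14, 42, 13, 19, 35, 32]


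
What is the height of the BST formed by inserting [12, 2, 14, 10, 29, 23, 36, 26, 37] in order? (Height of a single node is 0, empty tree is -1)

Insertion order: [12, 2, 14, 10, 29, 23, 36, 26, 37]
Tree (level-order array): [12, 2, 14, None, 10, None, 29, None, None, 23, 36, None, 26, None, 37]
Compute height bottom-up (empty subtree = -1):
  height(10) = 1 + max(-1, -1) = 0
  height(2) = 1 + max(-1, 0) = 1
  height(26) = 1 + max(-1, -1) = 0
  height(23) = 1 + max(-1, 0) = 1
  height(37) = 1 + max(-1, -1) = 0
  height(36) = 1 + max(-1, 0) = 1
  height(29) = 1 + max(1, 1) = 2
  height(14) = 1 + max(-1, 2) = 3
  height(12) = 1 + max(1, 3) = 4
Height = 4


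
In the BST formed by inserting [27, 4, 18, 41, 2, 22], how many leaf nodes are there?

Tree built from: [27, 4, 18, 41, 2, 22]
Tree (level-order array): [27, 4, 41, 2, 18, None, None, None, None, None, 22]
Rule: A leaf has 0 children.
Per-node child counts:
  node 27: 2 child(ren)
  node 4: 2 child(ren)
  node 2: 0 child(ren)
  node 18: 1 child(ren)
  node 22: 0 child(ren)
  node 41: 0 child(ren)
Matching nodes: [2, 22, 41]
Count of leaf nodes: 3


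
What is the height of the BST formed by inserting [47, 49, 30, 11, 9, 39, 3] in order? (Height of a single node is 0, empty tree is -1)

Insertion order: [47, 49, 30, 11, 9, 39, 3]
Tree (level-order array): [47, 30, 49, 11, 39, None, None, 9, None, None, None, 3]
Compute height bottom-up (empty subtree = -1):
  height(3) = 1 + max(-1, -1) = 0
  height(9) = 1 + max(0, -1) = 1
  height(11) = 1 + max(1, -1) = 2
  height(39) = 1 + max(-1, -1) = 0
  height(30) = 1 + max(2, 0) = 3
  height(49) = 1 + max(-1, -1) = 0
  height(47) = 1 + max(3, 0) = 4
Height = 4


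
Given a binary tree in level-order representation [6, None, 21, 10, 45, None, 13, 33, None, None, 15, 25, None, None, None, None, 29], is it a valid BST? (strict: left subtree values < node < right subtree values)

Level-order array: [6, None, 21, 10, 45, None, 13, 33, None, None, 15, 25, None, None, None, None, 29]
Validate using subtree bounds (lo, hi): at each node, require lo < value < hi,
then recurse left with hi=value and right with lo=value.
Preorder trace (stopping at first violation):
  at node 6 with bounds (-inf, +inf): OK
  at node 21 with bounds (6, +inf): OK
  at node 10 with bounds (6, 21): OK
  at node 13 with bounds (10, 21): OK
  at node 15 with bounds (13, 21): OK
  at node 45 with bounds (21, +inf): OK
  at node 33 with bounds (21, 45): OK
  at node 25 with bounds (21, 33): OK
  at node 29 with bounds (25, 33): OK
No violation found at any node.
Result: Valid BST


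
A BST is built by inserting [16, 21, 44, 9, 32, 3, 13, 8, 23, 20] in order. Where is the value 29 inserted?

Starting tree (level order): [16, 9, 21, 3, 13, 20, 44, None, 8, None, None, None, None, 32, None, None, None, 23]
Insertion path: 16 -> 21 -> 44 -> 32 -> 23
Result: insert 29 as right child of 23
Final tree (level order): [16, 9, 21, 3, 13, 20, 44, None, 8, None, None, None, None, 32, None, None, None, 23, None, None, 29]


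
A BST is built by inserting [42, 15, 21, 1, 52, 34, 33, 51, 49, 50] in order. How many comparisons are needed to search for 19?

Search path for 19: 42 -> 15 -> 21
Found: False
Comparisons: 3


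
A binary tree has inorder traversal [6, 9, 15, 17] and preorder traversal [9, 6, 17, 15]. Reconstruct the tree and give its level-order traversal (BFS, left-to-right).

Inorder:  [6, 9, 15, 17]
Preorder: [9, 6, 17, 15]
Algorithm: preorder visits root first, so consume preorder in order;
for each root, split the current inorder slice at that value into
left-subtree inorder and right-subtree inorder, then recurse.
Recursive splits:
  root=9; inorder splits into left=[6], right=[15, 17]
  root=6; inorder splits into left=[], right=[]
  root=17; inorder splits into left=[15], right=[]
  root=15; inorder splits into left=[], right=[]
Reconstructed level-order: [9, 6, 17, 15]


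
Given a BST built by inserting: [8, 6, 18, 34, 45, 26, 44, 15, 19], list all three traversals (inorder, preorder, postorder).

Tree insertion order: [8, 6, 18, 34, 45, 26, 44, 15, 19]
Tree (level-order array): [8, 6, 18, None, None, 15, 34, None, None, 26, 45, 19, None, 44]
Inorder (L, root, R): [6, 8, 15, 18, 19, 26, 34, 44, 45]
Preorder (root, L, R): [8, 6, 18, 15, 34, 26, 19, 45, 44]
Postorder (L, R, root): [6, 15, 19, 26, 44, 45, 34, 18, 8]


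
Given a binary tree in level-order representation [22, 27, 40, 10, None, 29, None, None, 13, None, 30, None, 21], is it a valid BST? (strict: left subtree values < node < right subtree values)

Level-order array: [22, 27, 40, 10, None, 29, None, None, 13, None, 30, None, 21]
Validate using subtree bounds (lo, hi): at each node, require lo < value < hi,
then recurse left with hi=value and right with lo=value.
Preorder trace (stopping at first violation):
  at node 22 with bounds (-inf, +inf): OK
  at node 27 with bounds (-inf, 22): VIOLATION
Node 27 violates its bound: not (-inf < 27 < 22).
Result: Not a valid BST


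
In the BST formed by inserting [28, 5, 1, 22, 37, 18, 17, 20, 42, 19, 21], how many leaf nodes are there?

Tree built from: [28, 5, 1, 22, 37, 18, 17, 20, 42, 19, 21]
Tree (level-order array): [28, 5, 37, 1, 22, None, 42, None, None, 18, None, None, None, 17, 20, None, None, 19, 21]
Rule: A leaf has 0 children.
Per-node child counts:
  node 28: 2 child(ren)
  node 5: 2 child(ren)
  node 1: 0 child(ren)
  node 22: 1 child(ren)
  node 18: 2 child(ren)
  node 17: 0 child(ren)
  node 20: 2 child(ren)
  node 19: 0 child(ren)
  node 21: 0 child(ren)
  node 37: 1 child(ren)
  node 42: 0 child(ren)
Matching nodes: [1, 17, 19, 21, 42]
Count of leaf nodes: 5


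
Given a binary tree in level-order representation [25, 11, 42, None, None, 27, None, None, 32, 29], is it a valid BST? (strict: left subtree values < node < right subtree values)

Level-order array: [25, 11, 42, None, None, 27, None, None, 32, 29]
Validate using subtree bounds (lo, hi): at each node, require lo < value < hi,
then recurse left with hi=value and right with lo=value.
Preorder trace (stopping at first violation):
  at node 25 with bounds (-inf, +inf): OK
  at node 11 with bounds (-inf, 25): OK
  at node 42 with bounds (25, +inf): OK
  at node 27 with bounds (25, 42): OK
  at node 32 with bounds (27, 42): OK
  at node 29 with bounds (27, 32): OK
No violation found at any node.
Result: Valid BST


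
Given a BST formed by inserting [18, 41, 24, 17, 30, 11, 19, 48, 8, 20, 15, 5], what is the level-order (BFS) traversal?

Tree insertion order: [18, 41, 24, 17, 30, 11, 19, 48, 8, 20, 15, 5]
Tree (level-order array): [18, 17, 41, 11, None, 24, 48, 8, 15, 19, 30, None, None, 5, None, None, None, None, 20]
BFS from the root, enqueuing left then right child of each popped node:
  queue [18] -> pop 18, enqueue [17, 41], visited so far: [18]
  queue [17, 41] -> pop 17, enqueue [11], visited so far: [18, 17]
  queue [41, 11] -> pop 41, enqueue [24, 48], visited so far: [18, 17, 41]
  queue [11, 24, 48] -> pop 11, enqueue [8, 15], visited so far: [18, 17, 41, 11]
  queue [24, 48, 8, 15] -> pop 24, enqueue [19, 30], visited so far: [18, 17, 41, 11, 24]
  queue [48, 8, 15, 19, 30] -> pop 48, enqueue [none], visited so far: [18, 17, 41, 11, 24, 48]
  queue [8, 15, 19, 30] -> pop 8, enqueue [5], visited so far: [18, 17, 41, 11, 24, 48, 8]
  queue [15, 19, 30, 5] -> pop 15, enqueue [none], visited so far: [18, 17, 41, 11, 24, 48, 8, 15]
  queue [19, 30, 5] -> pop 19, enqueue [20], visited so far: [18, 17, 41, 11, 24, 48, 8, 15, 19]
  queue [30, 5, 20] -> pop 30, enqueue [none], visited so far: [18, 17, 41, 11, 24, 48, 8, 15, 19, 30]
  queue [5, 20] -> pop 5, enqueue [none], visited so far: [18, 17, 41, 11, 24, 48, 8, 15, 19, 30, 5]
  queue [20] -> pop 20, enqueue [none], visited so far: [18, 17, 41, 11, 24, 48, 8, 15, 19, 30, 5, 20]
Result: [18, 17, 41, 11, 24, 48, 8, 15, 19, 30, 5, 20]


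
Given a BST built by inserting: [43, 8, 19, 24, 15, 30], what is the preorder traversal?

Tree insertion order: [43, 8, 19, 24, 15, 30]
Tree (level-order array): [43, 8, None, None, 19, 15, 24, None, None, None, 30]
Preorder traversal: [43, 8, 19, 15, 24, 30]


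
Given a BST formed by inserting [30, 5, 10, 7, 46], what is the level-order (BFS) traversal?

Tree insertion order: [30, 5, 10, 7, 46]
Tree (level-order array): [30, 5, 46, None, 10, None, None, 7]
BFS from the root, enqueuing left then right child of each popped node:
  queue [30] -> pop 30, enqueue [5, 46], visited so far: [30]
  queue [5, 46] -> pop 5, enqueue [10], visited so far: [30, 5]
  queue [46, 10] -> pop 46, enqueue [none], visited so far: [30, 5, 46]
  queue [10] -> pop 10, enqueue [7], visited so far: [30, 5, 46, 10]
  queue [7] -> pop 7, enqueue [none], visited so far: [30, 5, 46, 10, 7]
Result: [30, 5, 46, 10, 7]


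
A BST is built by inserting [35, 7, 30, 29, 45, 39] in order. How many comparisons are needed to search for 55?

Search path for 55: 35 -> 45
Found: False
Comparisons: 2


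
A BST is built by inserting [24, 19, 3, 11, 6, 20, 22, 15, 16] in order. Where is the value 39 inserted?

Starting tree (level order): [24, 19, None, 3, 20, None, 11, None, 22, 6, 15, None, None, None, None, None, 16]
Insertion path: 24
Result: insert 39 as right child of 24
Final tree (level order): [24, 19, 39, 3, 20, None, None, None, 11, None, 22, 6, 15, None, None, None, None, None, 16]


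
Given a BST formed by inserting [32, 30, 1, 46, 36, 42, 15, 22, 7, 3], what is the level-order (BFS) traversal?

Tree insertion order: [32, 30, 1, 46, 36, 42, 15, 22, 7, 3]
Tree (level-order array): [32, 30, 46, 1, None, 36, None, None, 15, None, 42, 7, 22, None, None, 3]
BFS from the root, enqueuing left then right child of each popped node:
  queue [32] -> pop 32, enqueue [30, 46], visited so far: [32]
  queue [30, 46] -> pop 30, enqueue [1], visited so far: [32, 30]
  queue [46, 1] -> pop 46, enqueue [36], visited so far: [32, 30, 46]
  queue [1, 36] -> pop 1, enqueue [15], visited so far: [32, 30, 46, 1]
  queue [36, 15] -> pop 36, enqueue [42], visited so far: [32, 30, 46, 1, 36]
  queue [15, 42] -> pop 15, enqueue [7, 22], visited so far: [32, 30, 46, 1, 36, 15]
  queue [42, 7, 22] -> pop 42, enqueue [none], visited so far: [32, 30, 46, 1, 36, 15, 42]
  queue [7, 22] -> pop 7, enqueue [3], visited so far: [32, 30, 46, 1, 36, 15, 42, 7]
  queue [22, 3] -> pop 22, enqueue [none], visited so far: [32, 30, 46, 1, 36, 15, 42, 7, 22]
  queue [3] -> pop 3, enqueue [none], visited so far: [32, 30, 46, 1, 36, 15, 42, 7, 22, 3]
Result: [32, 30, 46, 1, 36, 15, 42, 7, 22, 3]


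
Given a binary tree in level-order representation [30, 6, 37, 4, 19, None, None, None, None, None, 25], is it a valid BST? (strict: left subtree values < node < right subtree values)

Level-order array: [30, 6, 37, 4, 19, None, None, None, None, None, 25]
Validate using subtree bounds (lo, hi): at each node, require lo < value < hi,
then recurse left with hi=value and right with lo=value.
Preorder trace (stopping at first violation):
  at node 30 with bounds (-inf, +inf): OK
  at node 6 with bounds (-inf, 30): OK
  at node 4 with bounds (-inf, 6): OK
  at node 19 with bounds (6, 30): OK
  at node 25 with bounds (19, 30): OK
  at node 37 with bounds (30, +inf): OK
No violation found at any node.
Result: Valid BST


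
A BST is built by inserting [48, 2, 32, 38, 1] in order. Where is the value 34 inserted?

Starting tree (level order): [48, 2, None, 1, 32, None, None, None, 38]
Insertion path: 48 -> 2 -> 32 -> 38
Result: insert 34 as left child of 38
Final tree (level order): [48, 2, None, 1, 32, None, None, None, 38, 34]


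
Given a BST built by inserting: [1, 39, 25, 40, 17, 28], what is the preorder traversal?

Tree insertion order: [1, 39, 25, 40, 17, 28]
Tree (level-order array): [1, None, 39, 25, 40, 17, 28]
Preorder traversal: [1, 39, 25, 17, 28, 40]


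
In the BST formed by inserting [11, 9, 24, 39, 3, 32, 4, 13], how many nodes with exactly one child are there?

Tree built from: [11, 9, 24, 39, 3, 32, 4, 13]
Tree (level-order array): [11, 9, 24, 3, None, 13, 39, None, 4, None, None, 32]
Rule: These are nodes with exactly 1 non-null child.
Per-node child counts:
  node 11: 2 child(ren)
  node 9: 1 child(ren)
  node 3: 1 child(ren)
  node 4: 0 child(ren)
  node 24: 2 child(ren)
  node 13: 0 child(ren)
  node 39: 1 child(ren)
  node 32: 0 child(ren)
Matching nodes: [9, 3, 39]
Count of nodes with exactly one child: 3


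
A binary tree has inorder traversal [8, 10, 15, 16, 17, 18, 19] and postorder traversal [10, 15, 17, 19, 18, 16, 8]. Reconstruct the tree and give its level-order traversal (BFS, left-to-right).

Inorder:   [8, 10, 15, 16, 17, 18, 19]
Postorder: [10, 15, 17, 19, 18, 16, 8]
Algorithm: postorder visits root last, so walk postorder right-to-left;
each value is the root of the current inorder slice — split it at that
value, recurse on the right subtree first, then the left.
Recursive splits:
  root=8; inorder splits into left=[], right=[10, 15, 16, 17, 18, 19]
  root=16; inorder splits into left=[10, 15], right=[17, 18, 19]
  root=18; inorder splits into left=[17], right=[19]
  root=19; inorder splits into left=[], right=[]
  root=17; inorder splits into left=[], right=[]
  root=15; inorder splits into left=[10], right=[]
  root=10; inorder splits into left=[], right=[]
Reconstructed level-order: [8, 16, 15, 18, 10, 17, 19]


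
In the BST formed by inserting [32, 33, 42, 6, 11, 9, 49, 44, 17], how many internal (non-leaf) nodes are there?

Tree built from: [32, 33, 42, 6, 11, 9, 49, 44, 17]
Tree (level-order array): [32, 6, 33, None, 11, None, 42, 9, 17, None, 49, None, None, None, None, 44]
Rule: An internal node has at least one child.
Per-node child counts:
  node 32: 2 child(ren)
  node 6: 1 child(ren)
  node 11: 2 child(ren)
  node 9: 0 child(ren)
  node 17: 0 child(ren)
  node 33: 1 child(ren)
  node 42: 1 child(ren)
  node 49: 1 child(ren)
  node 44: 0 child(ren)
Matching nodes: [32, 6, 11, 33, 42, 49]
Count of internal (non-leaf) nodes: 6


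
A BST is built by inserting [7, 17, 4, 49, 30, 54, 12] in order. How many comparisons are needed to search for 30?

Search path for 30: 7 -> 17 -> 49 -> 30
Found: True
Comparisons: 4


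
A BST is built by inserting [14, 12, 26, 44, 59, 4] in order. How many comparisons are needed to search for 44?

Search path for 44: 14 -> 26 -> 44
Found: True
Comparisons: 3


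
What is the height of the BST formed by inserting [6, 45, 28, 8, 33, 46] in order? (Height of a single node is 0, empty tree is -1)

Insertion order: [6, 45, 28, 8, 33, 46]
Tree (level-order array): [6, None, 45, 28, 46, 8, 33]
Compute height bottom-up (empty subtree = -1):
  height(8) = 1 + max(-1, -1) = 0
  height(33) = 1 + max(-1, -1) = 0
  height(28) = 1 + max(0, 0) = 1
  height(46) = 1 + max(-1, -1) = 0
  height(45) = 1 + max(1, 0) = 2
  height(6) = 1 + max(-1, 2) = 3
Height = 3


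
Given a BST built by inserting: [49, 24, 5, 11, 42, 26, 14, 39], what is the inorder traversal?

Tree insertion order: [49, 24, 5, 11, 42, 26, 14, 39]
Tree (level-order array): [49, 24, None, 5, 42, None, 11, 26, None, None, 14, None, 39]
Inorder traversal: [5, 11, 14, 24, 26, 39, 42, 49]


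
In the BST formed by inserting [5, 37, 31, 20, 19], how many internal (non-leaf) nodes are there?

Tree built from: [5, 37, 31, 20, 19]
Tree (level-order array): [5, None, 37, 31, None, 20, None, 19]
Rule: An internal node has at least one child.
Per-node child counts:
  node 5: 1 child(ren)
  node 37: 1 child(ren)
  node 31: 1 child(ren)
  node 20: 1 child(ren)
  node 19: 0 child(ren)
Matching nodes: [5, 37, 31, 20]
Count of internal (non-leaf) nodes: 4
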